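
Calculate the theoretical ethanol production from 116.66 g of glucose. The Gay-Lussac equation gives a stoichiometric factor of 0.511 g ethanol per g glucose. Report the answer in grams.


Theoretical ethanol yield: m_EtOH = 0.511 * m_glucose
m_EtOH = 0.511 * 116.66 = 59.6133 g

59.6133 g


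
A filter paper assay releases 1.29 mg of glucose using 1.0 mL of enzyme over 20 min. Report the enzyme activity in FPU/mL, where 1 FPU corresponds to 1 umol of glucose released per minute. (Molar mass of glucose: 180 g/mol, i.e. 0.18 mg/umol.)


Activity = glucose_mg / (0.18 mg/umol * V_mL * t_min)
= 1.29 / (0.18 * 1.0 * 20)
= 0.3583 FPU/mL

0.3583 FPU/mL


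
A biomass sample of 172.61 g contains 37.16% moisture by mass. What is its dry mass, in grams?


Wd = Ww * (1 - MC/100)
= 172.61 * (1 - 37.16/100)
= 108.4681 g

108.4681 g


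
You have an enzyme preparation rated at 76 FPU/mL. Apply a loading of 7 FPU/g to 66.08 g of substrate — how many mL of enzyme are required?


V = dosage * m_sub / activity
V = 7 * 66.08 / 76
V = 6.0863 mL

6.0863 mL


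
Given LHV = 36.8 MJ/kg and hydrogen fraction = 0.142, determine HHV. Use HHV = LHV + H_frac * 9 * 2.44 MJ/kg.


HHV = LHV + H_frac * 9 * 2.44
= 36.8 + 0.142 * 9 * 2.44
= 39.9183 MJ/kg

39.9183 MJ/kg


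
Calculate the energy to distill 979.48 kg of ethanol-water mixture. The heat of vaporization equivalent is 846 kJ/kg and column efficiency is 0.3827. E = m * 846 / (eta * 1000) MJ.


E = m * 846 / (eta * 1000)
= 979.48 * 846 / (0.3827 * 1000)
= 2165.2471 MJ

2165.2471 MJ


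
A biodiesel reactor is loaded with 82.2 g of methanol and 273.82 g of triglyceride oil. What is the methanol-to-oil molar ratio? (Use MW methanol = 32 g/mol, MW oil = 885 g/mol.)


Molar ratio = n_MeOH / n_oil = (MeOH/32) / (oil/885) = (MeOH * 885) / (32 * oil)
= (82.2 * 885) / (32 * 273.82)
= 8.3023

8.3023


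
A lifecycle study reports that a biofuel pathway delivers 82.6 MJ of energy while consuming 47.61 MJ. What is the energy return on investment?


EROI = E_out / E_in
= 82.6 / 47.61
= 1.7349

1.7349


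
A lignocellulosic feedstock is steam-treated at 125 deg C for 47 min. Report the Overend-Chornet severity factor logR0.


logR0 = log10(t * exp((T - 100) / 14.75))
= log10(47 * exp((125 - 100) / 14.75))
= 2.4082

2.4082


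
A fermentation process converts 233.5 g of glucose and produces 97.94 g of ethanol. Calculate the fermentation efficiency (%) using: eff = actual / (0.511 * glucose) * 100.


Fermentation efficiency = (actual / (0.511 * glucose)) * 100
= (97.94 / (0.511 * 233.5)) * 100
= 82.0828%

82.0828%


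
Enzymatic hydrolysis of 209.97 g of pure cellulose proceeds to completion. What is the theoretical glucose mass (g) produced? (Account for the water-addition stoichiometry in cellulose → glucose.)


glucose = cellulose * 180/162
= 209.97 * 180/162
= 233.3000 g

233.3000 g


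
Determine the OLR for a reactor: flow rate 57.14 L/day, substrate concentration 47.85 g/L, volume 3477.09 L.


OLR = Q * S / V
= 57.14 * 47.85 / 3477.09
= 0.7863 g/L/day

0.7863 g/L/day


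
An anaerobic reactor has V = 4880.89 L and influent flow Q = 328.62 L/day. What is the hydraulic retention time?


HRT = V / Q
= 4880.89 / 328.62
= 14.8527 days

14.8527 days


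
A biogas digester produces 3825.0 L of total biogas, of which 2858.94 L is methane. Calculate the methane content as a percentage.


CH4% = V_CH4 / V_total * 100
= 2858.94 / 3825.0 * 100
= 74.7435%

74.7435%


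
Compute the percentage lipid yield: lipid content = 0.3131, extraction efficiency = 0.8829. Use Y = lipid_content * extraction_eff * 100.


Y = lipid_content * extraction_eff * 100
= 0.3131 * 0.8829 * 100
= 27.6436%

27.6436%


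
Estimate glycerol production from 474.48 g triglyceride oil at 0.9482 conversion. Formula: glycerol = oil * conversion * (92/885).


glycerol = oil * conv * (92/885)
= 474.48 * 0.9482 * 92 / 885
= 46.7695 g

46.7695 g


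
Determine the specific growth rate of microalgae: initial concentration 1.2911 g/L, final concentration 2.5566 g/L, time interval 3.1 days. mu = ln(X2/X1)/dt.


mu = ln(X2/X1) / dt
= ln(2.5566/1.2911) / 3.1
= 0.2204 per day

0.2204 per day


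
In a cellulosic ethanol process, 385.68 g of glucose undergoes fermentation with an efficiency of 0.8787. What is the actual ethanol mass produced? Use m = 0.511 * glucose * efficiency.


Actual ethanol: m = 0.511 * 385.68 * 0.8787
m = 173.1764 g

173.1764 g


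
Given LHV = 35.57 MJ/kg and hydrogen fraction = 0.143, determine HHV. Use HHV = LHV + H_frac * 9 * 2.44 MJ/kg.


HHV = LHV + H_frac * 9 * 2.44
= 35.57 + 0.143 * 9 * 2.44
= 38.7103 MJ/kg

38.7103 MJ/kg


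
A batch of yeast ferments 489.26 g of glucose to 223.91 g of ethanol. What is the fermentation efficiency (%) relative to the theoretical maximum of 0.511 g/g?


Fermentation efficiency = (actual / (0.511 * glucose)) * 100
= (223.91 / (0.511 * 489.26)) * 100
= 89.5598%

89.5598%


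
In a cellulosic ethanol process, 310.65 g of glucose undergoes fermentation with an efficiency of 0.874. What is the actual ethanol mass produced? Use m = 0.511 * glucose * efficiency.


Actual ethanol: m = 0.511 * 310.65 * 0.874
m = 138.7406 g

138.7406 g


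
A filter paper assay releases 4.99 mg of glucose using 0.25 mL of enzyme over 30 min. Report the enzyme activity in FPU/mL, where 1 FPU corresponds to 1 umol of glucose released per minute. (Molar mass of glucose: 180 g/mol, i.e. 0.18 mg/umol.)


Activity = glucose_mg / (0.18 mg/umol * V_mL * t_min)
= 4.99 / (0.18 * 0.25 * 30)
= 3.6963 FPU/mL

3.6963 FPU/mL


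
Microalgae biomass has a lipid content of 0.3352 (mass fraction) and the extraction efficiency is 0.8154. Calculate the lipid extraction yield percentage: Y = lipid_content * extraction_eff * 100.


Y = lipid_content * extraction_eff * 100
= 0.3352 * 0.8154 * 100
= 27.3322%

27.3322%


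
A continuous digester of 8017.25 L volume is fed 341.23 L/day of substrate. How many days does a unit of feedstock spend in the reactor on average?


HRT = V / Q
= 8017.25 / 341.23
= 23.4951 days

23.4951 days


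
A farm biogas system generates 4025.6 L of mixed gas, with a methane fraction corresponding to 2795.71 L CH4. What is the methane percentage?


CH4% = V_CH4 / V_total * 100
= 2795.71 / 4025.6 * 100
= 69.4483%

69.4483%


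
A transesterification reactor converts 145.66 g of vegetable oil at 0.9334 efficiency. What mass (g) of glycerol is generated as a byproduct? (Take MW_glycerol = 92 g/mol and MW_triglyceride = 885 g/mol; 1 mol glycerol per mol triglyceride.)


glycerol = oil * conv * (92/885)
= 145.66 * 0.9334 * 92 / 885
= 14.1336 g

14.1336 g


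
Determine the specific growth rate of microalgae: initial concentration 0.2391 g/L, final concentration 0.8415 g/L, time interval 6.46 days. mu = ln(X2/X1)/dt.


mu = ln(X2/X1) / dt
= ln(0.8415/0.2391) / 6.46
= 0.1948 per day

0.1948 per day


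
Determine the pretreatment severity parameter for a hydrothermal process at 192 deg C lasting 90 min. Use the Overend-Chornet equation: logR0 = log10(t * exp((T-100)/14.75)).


logR0 = log10(t * exp((T - 100) / 14.75))
= log10(90 * exp((192 - 100) / 14.75))
= 4.6631

4.6631


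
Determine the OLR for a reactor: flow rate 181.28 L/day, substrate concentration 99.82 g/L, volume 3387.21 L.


OLR = Q * S / V
= 181.28 * 99.82 / 3387.21
= 5.3423 g/L/day

5.3423 g/L/day


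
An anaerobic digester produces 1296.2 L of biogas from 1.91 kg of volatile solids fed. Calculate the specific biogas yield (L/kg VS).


Y = V / VS
= 1296.2 / 1.91
= 678.6387 L/kg VS

678.6387 L/kg VS


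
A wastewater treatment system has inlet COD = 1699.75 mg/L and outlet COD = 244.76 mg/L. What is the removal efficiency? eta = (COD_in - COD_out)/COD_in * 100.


eta = (COD_in - COD_out) / COD_in * 100
= (1699.75 - 244.76) / 1699.75 * 100
= 85.6002%

85.6002%


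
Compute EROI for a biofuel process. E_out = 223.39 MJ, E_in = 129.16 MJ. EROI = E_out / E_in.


EROI = E_out / E_in
= 223.39 / 129.16
= 1.7296

1.7296


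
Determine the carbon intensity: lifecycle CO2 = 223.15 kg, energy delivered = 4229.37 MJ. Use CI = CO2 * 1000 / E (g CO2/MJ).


CI = CO2 * 1000 / E
= 223.15 * 1000 / 4229.37
= 52.7620 g CO2/MJ

52.7620 g CO2/MJ


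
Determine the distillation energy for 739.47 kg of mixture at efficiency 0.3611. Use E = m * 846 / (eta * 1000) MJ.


E = m * 846 / (eta * 1000)
= 739.47 * 846 / (0.3611 * 1000)
= 1732.4609 MJ

1732.4609 MJ


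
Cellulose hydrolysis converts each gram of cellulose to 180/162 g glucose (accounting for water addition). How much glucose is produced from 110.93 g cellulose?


glucose = cellulose * 180/162
= 110.93 * 180/162
= 123.2556 g

123.2556 g


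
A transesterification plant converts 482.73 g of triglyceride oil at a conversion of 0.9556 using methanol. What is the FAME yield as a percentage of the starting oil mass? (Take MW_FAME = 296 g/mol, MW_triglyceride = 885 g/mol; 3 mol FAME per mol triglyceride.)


m_FAME = oil * conv * (3 * 296 / 885) = oil * conv * (888/885)
= 482.73 * 0.9556 * 888 / 885
= 462.8605 g
Y = m_FAME / oil * 100 = conv * (888/885) * 100
= 0.9556 * 888 / 885 * 100
= 95.88%

95.88%


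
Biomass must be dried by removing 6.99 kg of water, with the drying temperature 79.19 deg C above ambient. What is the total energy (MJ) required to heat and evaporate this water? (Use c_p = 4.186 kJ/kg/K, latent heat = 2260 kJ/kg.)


E = m_water * (4.186 * dT + 2260) / 1000
= 6.99 * (4.186 * 79.19 + 2260) / 1000
= 18.1145 MJ

18.1145 MJ


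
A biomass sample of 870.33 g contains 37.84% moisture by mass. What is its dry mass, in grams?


Wd = Ww * (1 - MC/100)
= 870.33 * (1 - 37.84/100)
= 540.9971 g

540.9971 g


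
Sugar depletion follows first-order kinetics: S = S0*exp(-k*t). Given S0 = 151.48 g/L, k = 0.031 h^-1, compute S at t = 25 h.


S = S0 * exp(-k * t)
S = 151.48 * exp(-0.031 * 25)
S = 69.7874 g/L

69.7874 g/L


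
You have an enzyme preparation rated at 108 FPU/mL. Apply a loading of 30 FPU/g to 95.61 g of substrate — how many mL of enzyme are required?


V = dosage * m_sub / activity
V = 30 * 95.61 / 108
V = 26.5583 mL

26.5583 mL


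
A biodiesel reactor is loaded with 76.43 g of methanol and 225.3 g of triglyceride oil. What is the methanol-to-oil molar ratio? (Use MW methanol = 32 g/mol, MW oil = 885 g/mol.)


Molar ratio = n_MeOH / n_oil = (MeOH/32) / (oil/885) = (MeOH * 885) / (32 * oil)
= (76.43 * 885) / (32 * 225.3)
= 9.3820

9.3820


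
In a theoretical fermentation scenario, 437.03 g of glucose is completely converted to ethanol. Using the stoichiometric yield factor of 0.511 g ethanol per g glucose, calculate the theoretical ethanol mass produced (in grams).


Theoretical ethanol yield: m_EtOH = 0.511 * m_glucose
m_EtOH = 0.511 * 437.03 = 223.3223 g

223.3223 g


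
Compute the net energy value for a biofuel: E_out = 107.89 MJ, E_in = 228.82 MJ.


NEV = E_out - E_in
= 107.89 - 228.82
= -120.9300 MJ

-120.9300 MJ


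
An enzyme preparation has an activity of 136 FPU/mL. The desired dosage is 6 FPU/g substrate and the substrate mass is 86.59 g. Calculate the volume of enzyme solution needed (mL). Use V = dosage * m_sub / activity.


V = dosage * m_sub / activity
V = 6 * 86.59 / 136
V = 3.8201 mL

3.8201 mL


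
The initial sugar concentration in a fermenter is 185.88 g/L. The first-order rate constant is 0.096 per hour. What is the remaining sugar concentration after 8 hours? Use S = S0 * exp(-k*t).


S = S0 * exp(-k * t)
S = 185.88 * exp(-0.096 * 8)
S = 86.2372 g/L

86.2372 g/L


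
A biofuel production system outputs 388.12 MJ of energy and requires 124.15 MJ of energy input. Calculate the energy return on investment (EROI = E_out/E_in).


EROI = E_out / E_in
= 388.12 / 124.15
= 3.1262

3.1262


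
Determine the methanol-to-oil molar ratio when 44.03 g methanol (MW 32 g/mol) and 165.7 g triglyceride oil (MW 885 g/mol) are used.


Molar ratio = n_MeOH / n_oil = (MeOH/32) / (oil/885) = (MeOH * 885) / (32 * oil)
= (44.03 * 885) / (32 * 165.7)
= 7.3489

7.3489


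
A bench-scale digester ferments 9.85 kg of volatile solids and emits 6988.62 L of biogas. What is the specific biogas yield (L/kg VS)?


Y = V / VS
= 6988.62 / 9.85
= 709.5046 L/kg VS

709.5046 L/kg VS


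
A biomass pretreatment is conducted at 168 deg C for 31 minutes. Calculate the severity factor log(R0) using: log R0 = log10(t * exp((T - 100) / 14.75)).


logR0 = log10(t * exp((T - 100) / 14.75))
= log10(31 * exp((168 - 100) / 14.75))
= 3.4935

3.4935


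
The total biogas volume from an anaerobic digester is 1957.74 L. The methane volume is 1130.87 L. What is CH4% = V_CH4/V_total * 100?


CH4% = V_CH4 / V_total * 100
= 1130.87 / 1957.74 * 100
= 57.7641%

57.7641%


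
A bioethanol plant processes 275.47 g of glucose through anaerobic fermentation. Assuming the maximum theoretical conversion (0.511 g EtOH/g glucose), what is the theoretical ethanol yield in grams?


Theoretical ethanol yield: m_EtOH = 0.511 * m_glucose
m_EtOH = 0.511 * 275.47 = 140.7652 g

140.7652 g


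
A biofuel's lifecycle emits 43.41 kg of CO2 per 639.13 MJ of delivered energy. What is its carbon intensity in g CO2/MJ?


CI = CO2 * 1000 / E
= 43.41 * 1000 / 639.13
= 67.9205 g CO2/MJ

67.9205 g CO2/MJ


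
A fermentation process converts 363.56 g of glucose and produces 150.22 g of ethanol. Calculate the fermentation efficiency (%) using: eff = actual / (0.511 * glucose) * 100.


Fermentation efficiency = (actual / (0.511 * glucose)) * 100
= (150.22 / (0.511 * 363.56)) * 100
= 80.8594%

80.8594%


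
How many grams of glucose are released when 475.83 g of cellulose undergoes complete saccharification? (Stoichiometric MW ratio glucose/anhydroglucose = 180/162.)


glucose = cellulose * 180/162
= 475.83 * 180/162
= 528.7000 g

528.7000 g


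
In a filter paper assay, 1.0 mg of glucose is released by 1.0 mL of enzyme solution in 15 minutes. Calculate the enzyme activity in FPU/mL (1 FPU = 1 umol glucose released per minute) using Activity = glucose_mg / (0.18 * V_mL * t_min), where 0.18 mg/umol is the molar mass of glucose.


Activity = glucose_mg / (0.18 mg/umol * V_mL * t_min)
= 1.0 / (0.18 * 1.0 * 15)
= 0.3704 FPU/mL

0.3704 FPU/mL


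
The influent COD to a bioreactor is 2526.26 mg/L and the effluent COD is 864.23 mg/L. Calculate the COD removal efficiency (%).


eta = (COD_in - COD_out) / COD_in * 100
= (2526.26 - 864.23) / 2526.26 * 100
= 65.7901%

65.7901%


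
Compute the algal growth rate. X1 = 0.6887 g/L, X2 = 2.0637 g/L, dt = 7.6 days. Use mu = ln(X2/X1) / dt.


mu = ln(X2/X1) / dt
= ln(2.0637/0.6887) / 7.6
= 0.1444 per day

0.1444 per day


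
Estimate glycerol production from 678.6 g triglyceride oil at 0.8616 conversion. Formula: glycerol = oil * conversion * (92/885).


glycerol = oil * conv * (92/885)
= 678.6 * 0.8616 * 92 / 885
= 60.7805 g

60.7805 g


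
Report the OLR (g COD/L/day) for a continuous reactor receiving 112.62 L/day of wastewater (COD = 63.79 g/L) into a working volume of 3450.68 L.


OLR = Q * S / V
= 112.62 * 63.79 / 3450.68
= 2.0819 g/L/day

2.0819 g/L/day


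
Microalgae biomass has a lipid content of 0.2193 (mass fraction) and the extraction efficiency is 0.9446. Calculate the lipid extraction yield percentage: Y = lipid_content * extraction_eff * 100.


Y = lipid_content * extraction_eff * 100
= 0.2193 * 0.9446 * 100
= 20.7151%

20.7151%


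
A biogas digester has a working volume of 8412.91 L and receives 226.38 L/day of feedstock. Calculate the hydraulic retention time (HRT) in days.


HRT = V / Q
= 8412.91 / 226.38
= 37.1628 days

37.1628 days


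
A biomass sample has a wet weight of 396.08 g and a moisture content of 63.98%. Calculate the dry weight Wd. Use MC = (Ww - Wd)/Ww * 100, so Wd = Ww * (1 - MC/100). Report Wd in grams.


Wd = Ww * (1 - MC/100)
= 396.08 * (1 - 63.98/100)
= 142.6680 g

142.6680 g


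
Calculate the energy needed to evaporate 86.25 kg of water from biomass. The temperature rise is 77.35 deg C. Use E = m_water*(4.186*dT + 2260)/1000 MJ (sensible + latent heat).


E = m_water * (4.186 * dT + 2260) / 1000
= 86.25 * (4.186 * 77.35 + 2260) / 1000
= 222.8516 MJ

222.8516 MJ


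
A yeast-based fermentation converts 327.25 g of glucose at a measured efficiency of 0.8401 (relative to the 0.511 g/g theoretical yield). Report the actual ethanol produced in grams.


Actual ethanol: m = 0.511 * 327.25 * 0.8401
m = 140.4855 g

140.4855 g


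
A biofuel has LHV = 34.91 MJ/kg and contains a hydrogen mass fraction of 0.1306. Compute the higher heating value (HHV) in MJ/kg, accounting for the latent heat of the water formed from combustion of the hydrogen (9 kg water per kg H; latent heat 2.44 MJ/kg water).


HHV = LHV + H_frac * 9 * 2.44
= 34.91 + 0.1306 * 9 * 2.44
= 37.7780 MJ/kg

37.7780 MJ/kg


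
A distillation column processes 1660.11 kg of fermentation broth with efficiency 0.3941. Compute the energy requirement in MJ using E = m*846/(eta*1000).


E = m * 846 / (eta * 1000)
= 1660.11 * 846 / (0.3941 * 1000)
= 3563.6972 MJ

3563.6972 MJ


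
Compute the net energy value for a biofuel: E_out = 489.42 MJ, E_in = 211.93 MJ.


NEV = E_out - E_in
= 489.42 - 211.93
= 277.4900 MJ

277.4900 MJ


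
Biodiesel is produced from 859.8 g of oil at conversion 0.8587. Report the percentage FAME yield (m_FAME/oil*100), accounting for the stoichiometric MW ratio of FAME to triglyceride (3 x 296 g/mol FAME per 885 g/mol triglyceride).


m_FAME = oil * conv * (3 * 296 / 885) = oil * conv * (888/885)
= 859.8 * 0.8587 * 888 / 885
= 740.8130 g
Y = m_FAME / oil * 100 = conv * (888/885) * 100
= 0.8587 * 888 / 885 * 100
= 86.16%

86.16%


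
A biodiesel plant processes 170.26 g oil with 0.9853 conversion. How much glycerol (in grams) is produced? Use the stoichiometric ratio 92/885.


glycerol = oil * conv * (92/885)
= 170.26 * 0.9853 * 92 / 885
= 17.4392 g

17.4392 g


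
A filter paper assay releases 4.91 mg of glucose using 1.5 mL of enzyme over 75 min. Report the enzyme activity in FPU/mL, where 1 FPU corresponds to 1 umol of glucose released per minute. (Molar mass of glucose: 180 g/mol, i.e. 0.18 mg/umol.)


Activity = glucose_mg / (0.18 mg/umol * V_mL * t_min)
= 4.91 / (0.18 * 1.5 * 75)
= 0.2425 FPU/mL

0.2425 FPU/mL


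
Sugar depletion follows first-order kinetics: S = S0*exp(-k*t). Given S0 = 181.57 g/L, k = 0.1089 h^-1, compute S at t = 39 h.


S = S0 * exp(-k * t)
S = 181.57 * exp(-0.1089 * 39)
S = 2.5975 g/L

2.5975 g/L


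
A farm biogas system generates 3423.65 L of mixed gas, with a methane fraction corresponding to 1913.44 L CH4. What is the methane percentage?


CH4% = V_CH4 / V_total * 100
= 1913.44 / 3423.65 * 100
= 55.8889%

55.8889%


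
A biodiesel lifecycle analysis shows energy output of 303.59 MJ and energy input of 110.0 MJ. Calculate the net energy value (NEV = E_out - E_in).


NEV = E_out - E_in
= 303.59 - 110.0
= 193.5900 MJ

193.5900 MJ


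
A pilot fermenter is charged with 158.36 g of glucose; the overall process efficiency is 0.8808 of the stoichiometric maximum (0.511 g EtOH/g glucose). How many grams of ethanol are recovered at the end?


Actual ethanol: m = 0.511 * 158.36 * 0.8808
m = 71.2761 g

71.2761 g


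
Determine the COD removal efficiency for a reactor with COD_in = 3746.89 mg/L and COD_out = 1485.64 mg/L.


eta = (COD_in - COD_out) / COD_in * 100
= (3746.89 - 1485.64) / 3746.89 * 100
= 60.3501%

60.3501%


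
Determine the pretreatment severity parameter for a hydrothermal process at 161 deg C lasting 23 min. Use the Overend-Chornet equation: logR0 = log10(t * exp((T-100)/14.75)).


logR0 = log10(t * exp((T - 100) / 14.75))
= log10(23 * exp((161 - 100) / 14.75))
= 3.1578

3.1578


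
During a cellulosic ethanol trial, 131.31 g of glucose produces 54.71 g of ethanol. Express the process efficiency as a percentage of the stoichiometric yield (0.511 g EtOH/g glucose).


Fermentation efficiency = (actual / (0.511 * glucose)) * 100
= (54.71 / (0.511 * 131.31)) * 100
= 81.5357%

81.5357%


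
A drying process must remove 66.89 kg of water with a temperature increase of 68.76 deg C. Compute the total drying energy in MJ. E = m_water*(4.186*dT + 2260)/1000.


E = m_water * (4.186 * dT + 2260) / 1000
= 66.89 * (4.186 * 68.76 + 2260) / 1000
= 170.4243 MJ

170.4243 MJ


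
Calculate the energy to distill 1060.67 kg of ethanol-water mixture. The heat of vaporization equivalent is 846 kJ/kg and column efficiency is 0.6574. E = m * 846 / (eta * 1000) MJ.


E = m * 846 / (eta * 1000)
= 1060.67 * 846 / (0.6574 * 1000)
= 1364.9632 MJ

1364.9632 MJ


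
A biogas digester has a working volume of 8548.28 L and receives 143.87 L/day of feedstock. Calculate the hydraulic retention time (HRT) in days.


HRT = V / Q
= 8548.28 / 143.87
= 59.4167 days

59.4167 days


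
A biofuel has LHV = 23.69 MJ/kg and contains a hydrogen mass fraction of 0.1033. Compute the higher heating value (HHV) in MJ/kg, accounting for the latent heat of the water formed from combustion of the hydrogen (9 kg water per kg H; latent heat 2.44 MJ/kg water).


HHV = LHV + H_frac * 9 * 2.44
= 23.69 + 0.1033 * 9 * 2.44
= 25.9585 MJ/kg

25.9585 MJ/kg


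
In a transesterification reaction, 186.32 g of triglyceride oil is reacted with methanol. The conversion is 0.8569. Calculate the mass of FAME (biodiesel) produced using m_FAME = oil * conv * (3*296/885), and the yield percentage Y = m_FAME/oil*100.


m_FAME = oil * conv * (3 * 296 / 885) = oil * conv * (888/885)
= 186.32 * 0.8569 * 888 / 885
= 160.1988 g
Y = m_FAME / oil * 100 = conv * (888/885) * 100
= 0.8569 * 888 / 885 * 100
= 85.98%

160.1988 g FAME; Y = 85.98%


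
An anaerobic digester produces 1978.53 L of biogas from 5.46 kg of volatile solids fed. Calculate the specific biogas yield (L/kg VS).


Y = V / VS
= 1978.53 / 5.46
= 362.3681 L/kg VS

362.3681 L/kg VS


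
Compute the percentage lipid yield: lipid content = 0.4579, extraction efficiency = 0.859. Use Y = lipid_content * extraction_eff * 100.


Y = lipid_content * extraction_eff * 100
= 0.4579 * 0.859 * 100
= 39.3336%

39.3336%


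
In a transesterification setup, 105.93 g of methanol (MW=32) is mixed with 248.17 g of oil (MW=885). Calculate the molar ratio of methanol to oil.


Molar ratio = n_MeOH / n_oil = (MeOH/32) / (oil/885) = (MeOH * 885) / (32 * oil)
= (105.93 * 885) / (32 * 248.17)
= 11.8049

11.8049


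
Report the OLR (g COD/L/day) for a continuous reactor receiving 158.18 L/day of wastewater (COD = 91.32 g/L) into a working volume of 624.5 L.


OLR = Q * S / V
= 158.18 * 91.32 / 624.5
= 23.1305 g/L/day

23.1305 g/L/day


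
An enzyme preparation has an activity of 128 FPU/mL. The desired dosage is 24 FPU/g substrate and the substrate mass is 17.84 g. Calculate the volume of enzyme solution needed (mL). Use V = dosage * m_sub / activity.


V = dosage * m_sub / activity
V = 24 * 17.84 / 128
V = 3.3450 mL

3.3450 mL


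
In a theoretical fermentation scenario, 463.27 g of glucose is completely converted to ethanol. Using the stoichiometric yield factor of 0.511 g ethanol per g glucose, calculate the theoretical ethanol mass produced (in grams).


Theoretical ethanol yield: m_EtOH = 0.511 * m_glucose
m_EtOH = 0.511 * 463.27 = 236.7310 g

236.7310 g


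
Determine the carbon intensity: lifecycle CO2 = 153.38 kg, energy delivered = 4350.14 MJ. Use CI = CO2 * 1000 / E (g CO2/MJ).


CI = CO2 * 1000 / E
= 153.38 * 1000 / 4350.14
= 35.2586 g CO2/MJ

35.2586 g CO2/MJ


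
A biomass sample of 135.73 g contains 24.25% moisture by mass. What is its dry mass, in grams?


Wd = Ww * (1 - MC/100)
= 135.73 * (1 - 24.25/100)
= 102.8155 g

102.8155 g


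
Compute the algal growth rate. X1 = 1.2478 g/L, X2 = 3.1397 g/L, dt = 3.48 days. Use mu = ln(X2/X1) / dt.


mu = ln(X2/X1) / dt
= ln(3.1397/1.2478) / 3.48
= 0.2652 per day

0.2652 per day


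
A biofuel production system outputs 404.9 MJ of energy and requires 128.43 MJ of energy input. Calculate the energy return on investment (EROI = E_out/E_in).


EROI = E_out / E_in
= 404.9 / 128.43
= 3.1527

3.1527


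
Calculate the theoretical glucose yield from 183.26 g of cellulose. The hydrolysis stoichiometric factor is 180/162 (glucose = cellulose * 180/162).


glucose = cellulose * 180/162
= 183.26 * 180/162
= 203.6222 g

203.6222 g


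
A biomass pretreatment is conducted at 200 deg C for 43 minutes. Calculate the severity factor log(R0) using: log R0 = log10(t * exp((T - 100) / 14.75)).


logR0 = log10(t * exp((T - 100) / 14.75))
= log10(43 * exp((200 - 100) / 14.75))
= 4.5778

4.5778


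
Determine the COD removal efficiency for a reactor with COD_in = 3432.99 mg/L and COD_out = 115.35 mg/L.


eta = (COD_in - COD_out) / COD_in * 100
= (3432.99 - 115.35) / 3432.99 * 100
= 96.6400%

96.6400%


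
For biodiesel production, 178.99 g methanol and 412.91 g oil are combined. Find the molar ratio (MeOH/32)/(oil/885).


Molar ratio = n_MeOH / n_oil = (MeOH/32) / (oil/885) = (MeOH * 885) / (32 * oil)
= (178.99 * 885) / (32 * 412.91)
= 11.9886

11.9886


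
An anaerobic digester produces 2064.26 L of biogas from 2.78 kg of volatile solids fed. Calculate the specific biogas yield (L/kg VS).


Y = V / VS
= 2064.26 / 2.78
= 742.5396 L/kg VS

742.5396 L/kg VS


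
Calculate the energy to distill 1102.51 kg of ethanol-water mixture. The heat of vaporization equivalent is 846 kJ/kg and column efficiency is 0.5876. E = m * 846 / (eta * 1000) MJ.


E = m * 846 / (eta * 1000)
= 1102.51 * 846 / (0.5876 * 1000)
= 1587.3442 MJ

1587.3442 MJ


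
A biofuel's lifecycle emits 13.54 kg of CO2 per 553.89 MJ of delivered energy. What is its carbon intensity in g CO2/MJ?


CI = CO2 * 1000 / E
= 13.54 * 1000 / 553.89
= 24.4453 g CO2/MJ

24.4453 g CO2/MJ


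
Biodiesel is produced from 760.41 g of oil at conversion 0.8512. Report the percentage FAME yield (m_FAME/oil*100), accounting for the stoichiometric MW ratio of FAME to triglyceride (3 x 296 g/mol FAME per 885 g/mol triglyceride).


m_FAME = oil * conv * (3 * 296 / 885) = oil * conv * (888/885)
= 760.41 * 0.8512 * 888 / 885
= 649.4551 g
Y = m_FAME / oil * 100 = conv * (888/885) * 100
= 0.8512 * 888 / 885 * 100
= 85.41%

85.41%


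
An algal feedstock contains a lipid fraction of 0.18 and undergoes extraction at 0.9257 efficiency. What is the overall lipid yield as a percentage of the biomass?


Y = lipid_content * extraction_eff * 100
= 0.18 * 0.9257 * 100
= 16.6626%

16.6626%


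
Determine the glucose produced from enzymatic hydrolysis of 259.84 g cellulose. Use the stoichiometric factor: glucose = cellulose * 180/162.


glucose = cellulose * 180/162
= 259.84 * 180/162
= 288.7111 g

288.7111 g


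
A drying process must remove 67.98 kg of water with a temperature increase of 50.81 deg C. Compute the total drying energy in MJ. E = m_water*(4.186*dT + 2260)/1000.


E = m_water * (4.186 * dT + 2260) / 1000
= 67.98 * (4.186 * 50.81 + 2260) / 1000
= 168.0935 MJ

168.0935 MJ


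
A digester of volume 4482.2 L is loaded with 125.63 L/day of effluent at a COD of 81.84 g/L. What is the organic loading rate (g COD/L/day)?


OLR = Q * S / V
= 125.63 * 81.84 / 4482.2
= 2.2939 g/L/day

2.2939 g/L/day


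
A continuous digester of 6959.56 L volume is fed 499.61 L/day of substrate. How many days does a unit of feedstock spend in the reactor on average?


HRT = V / Q
= 6959.56 / 499.61
= 13.9300 days

13.9300 days


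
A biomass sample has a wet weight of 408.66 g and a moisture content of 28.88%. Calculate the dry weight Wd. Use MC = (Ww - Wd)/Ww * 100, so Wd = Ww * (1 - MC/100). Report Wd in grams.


Wd = Ww * (1 - MC/100)
= 408.66 * (1 - 28.88/100)
= 290.6390 g

290.6390 g


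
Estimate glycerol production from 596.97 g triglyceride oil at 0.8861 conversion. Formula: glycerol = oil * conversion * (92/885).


glycerol = oil * conv * (92/885)
= 596.97 * 0.8861 * 92 / 885
= 54.9895 g

54.9895 g


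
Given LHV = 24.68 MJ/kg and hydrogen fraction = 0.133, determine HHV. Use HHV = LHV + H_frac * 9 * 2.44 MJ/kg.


HHV = LHV + H_frac * 9 * 2.44
= 24.68 + 0.133 * 9 * 2.44
= 27.6007 MJ/kg

27.6007 MJ/kg


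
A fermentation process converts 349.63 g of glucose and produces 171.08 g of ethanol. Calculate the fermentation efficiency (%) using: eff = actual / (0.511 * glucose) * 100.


Fermentation efficiency = (actual / (0.511 * glucose)) * 100
= (171.08 / (0.511 * 349.63)) * 100
= 95.7568%

95.7568%


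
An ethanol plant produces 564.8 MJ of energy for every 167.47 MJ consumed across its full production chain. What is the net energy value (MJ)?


NEV = E_out - E_in
= 564.8 - 167.47
= 397.3300 MJ

397.3300 MJ


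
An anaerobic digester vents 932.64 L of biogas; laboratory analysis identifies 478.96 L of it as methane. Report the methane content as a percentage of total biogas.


CH4% = V_CH4 / V_total * 100
= 478.96 / 932.64 * 100
= 51.3553%

51.3553%


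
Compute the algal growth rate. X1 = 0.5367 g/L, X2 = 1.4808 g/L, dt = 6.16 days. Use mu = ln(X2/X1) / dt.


mu = ln(X2/X1) / dt
= ln(1.4808/0.5367) / 6.16
= 0.1648 per day

0.1648 per day


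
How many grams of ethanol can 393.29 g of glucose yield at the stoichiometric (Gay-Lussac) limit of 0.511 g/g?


Theoretical ethanol yield: m_EtOH = 0.511 * m_glucose
m_EtOH = 0.511 * 393.29 = 200.9712 g

200.9712 g


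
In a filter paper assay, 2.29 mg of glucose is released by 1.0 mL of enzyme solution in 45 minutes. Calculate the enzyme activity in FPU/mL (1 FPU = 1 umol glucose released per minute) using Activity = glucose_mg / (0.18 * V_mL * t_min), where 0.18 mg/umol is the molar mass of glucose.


Activity = glucose_mg / (0.18 mg/umol * V_mL * t_min)
= 2.29 / (0.18 * 1.0 * 45)
= 0.2827 FPU/mL

0.2827 FPU/mL


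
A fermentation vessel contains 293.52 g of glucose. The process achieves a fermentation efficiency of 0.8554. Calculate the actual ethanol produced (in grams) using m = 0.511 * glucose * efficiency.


Actual ethanol: m = 0.511 * 293.52 * 0.8554
m = 128.3004 g

128.3004 g


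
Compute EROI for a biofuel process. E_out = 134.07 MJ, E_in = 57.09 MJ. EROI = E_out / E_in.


EROI = E_out / E_in
= 134.07 / 57.09
= 2.3484

2.3484


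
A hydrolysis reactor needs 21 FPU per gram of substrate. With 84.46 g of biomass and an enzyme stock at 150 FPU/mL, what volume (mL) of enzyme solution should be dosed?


V = dosage * m_sub / activity
V = 21 * 84.46 / 150
V = 11.8244 mL

11.8244 mL


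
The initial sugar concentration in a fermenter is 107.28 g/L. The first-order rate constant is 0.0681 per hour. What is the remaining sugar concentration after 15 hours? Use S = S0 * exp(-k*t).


S = S0 * exp(-k * t)
S = 107.28 * exp(-0.0681 * 15)
S = 38.6266 g/L

38.6266 g/L


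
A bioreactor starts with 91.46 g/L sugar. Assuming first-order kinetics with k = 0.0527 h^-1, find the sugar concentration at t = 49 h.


S = S0 * exp(-k * t)
S = 91.46 * exp(-0.0527 * 49)
S = 6.9144 g/L

6.9144 g/L


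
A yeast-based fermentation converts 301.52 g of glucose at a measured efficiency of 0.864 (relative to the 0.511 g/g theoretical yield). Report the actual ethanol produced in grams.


Actual ethanol: m = 0.511 * 301.52 * 0.864
m = 133.1223 g

133.1223 g


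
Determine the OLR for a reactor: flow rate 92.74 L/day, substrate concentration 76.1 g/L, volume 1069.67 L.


OLR = Q * S / V
= 92.74 * 76.1 / 1069.67
= 6.5978 g/L/day

6.5978 g/L/day


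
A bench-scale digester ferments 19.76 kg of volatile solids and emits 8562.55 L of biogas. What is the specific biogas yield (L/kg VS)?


Y = V / VS
= 8562.55 / 19.76
= 433.3274 L/kg VS

433.3274 L/kg VS


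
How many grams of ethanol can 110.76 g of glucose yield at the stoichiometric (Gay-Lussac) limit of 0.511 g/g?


Theoretical ethanol yield: m_EtOH = 0.511 * m_glucose
m_EtOH = 0.511 * 110.76 = 56.5984 g

56.5984 g


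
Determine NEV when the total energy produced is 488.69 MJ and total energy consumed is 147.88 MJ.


NEV = E_out - E_in
= 488.69 - 147.88
= 340.8100 MJ

340.8100 MJ


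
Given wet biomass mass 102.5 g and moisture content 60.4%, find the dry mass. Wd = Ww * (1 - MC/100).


Wd = Ww * (1 - MC/100)
= 102.5 * (1 - 60.4/100)
= 40.5900 g

40.5900 g


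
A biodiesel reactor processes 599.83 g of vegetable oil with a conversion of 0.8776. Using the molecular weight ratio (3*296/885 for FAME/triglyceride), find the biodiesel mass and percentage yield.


m_FAME = oil * conv * (3 * 296 / 885) = oil * conv * (888/885)
= 599.83 * 0.8776 * 888 / 885
= 528.1953 g
Y = m_FAME / oil * 100 = conv * (888/885) * 100
= 0.8776 * 888 / 885 * 100
= 88.06%

528.1953 g FAME; Y = 88.06%


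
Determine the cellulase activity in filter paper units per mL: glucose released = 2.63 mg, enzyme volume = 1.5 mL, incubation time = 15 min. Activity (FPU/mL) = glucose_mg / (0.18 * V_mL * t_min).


Activity = glucose_mg / (0.18 mg/umol * V_mL * t_min)
= 2.63 / (0.18 * 1.5 * 15)
= 0.6494 FPU/mL

0.6494 FPU/mL


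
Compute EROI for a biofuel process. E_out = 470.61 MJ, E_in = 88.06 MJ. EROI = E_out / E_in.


EROI = E_out / E_in
= 470.61 / 88.06
= 5.3442

5.3442


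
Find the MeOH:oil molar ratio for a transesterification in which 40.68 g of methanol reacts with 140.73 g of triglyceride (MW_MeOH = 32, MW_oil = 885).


Molar ratio = n_MeOH / n_oil = (MeOH/32) / (oil/885) = (MeOH * 885) / (32 * oil)
= (40.68 * 885) / (32 * 140.73)
= 7.9944

7.9944


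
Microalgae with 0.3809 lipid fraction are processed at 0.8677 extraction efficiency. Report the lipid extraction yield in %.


Y = lipid_content * extraction_eff * 100
= 0.3809 * 0.8677 * 100
= 33.0507%

33.0507%


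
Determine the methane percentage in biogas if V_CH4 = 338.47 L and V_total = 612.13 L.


CH4% = V_CH4 / V_total * 100
= 338.47 / 612.13 * 100
= 55.2938%

55.2938%


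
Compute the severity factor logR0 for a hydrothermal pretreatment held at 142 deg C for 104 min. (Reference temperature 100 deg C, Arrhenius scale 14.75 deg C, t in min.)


logR0 = log10(t * exp((T - 100) / 14.75))
= log10(104 * exp((142 - 100) / 14.75))
= 3.2537

3.2537


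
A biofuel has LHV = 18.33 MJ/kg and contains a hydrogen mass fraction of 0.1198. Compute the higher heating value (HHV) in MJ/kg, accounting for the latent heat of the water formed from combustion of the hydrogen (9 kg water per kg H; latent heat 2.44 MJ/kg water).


HHV = LHV + H_frac * 9 * 2.44
= 18.33 + 0.1198 * 9 * 2.44
= 20.9608 MJ/kg

20.9608 MJ/kg


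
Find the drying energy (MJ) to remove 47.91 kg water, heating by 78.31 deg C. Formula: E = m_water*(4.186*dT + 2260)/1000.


E = m_water * (4.186 * dT + 2260) / 1000
= 47.91 * (4.186 * 78.31 + 2260) / 1000
= 123.9818 MJ

123.9818 MJ


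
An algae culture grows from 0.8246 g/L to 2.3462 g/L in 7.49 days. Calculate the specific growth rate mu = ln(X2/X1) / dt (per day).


mu = ln(X2/X1) / dt
= ln(2.3462/0.8246) / 7.49
= 0.1396 per day

0.1396 per day


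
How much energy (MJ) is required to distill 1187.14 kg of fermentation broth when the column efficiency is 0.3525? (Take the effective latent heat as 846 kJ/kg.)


E = m * 846 / (eta * 1000)
= 1187.14 * 846 / (0.3525 * 1000)
= 2849.1360 MJ

2849.1360 MJ


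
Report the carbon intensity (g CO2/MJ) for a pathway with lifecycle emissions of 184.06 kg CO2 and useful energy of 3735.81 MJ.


CI = CO2 * 1000 / E
= 184.06 * 1000 / 3735.81
= 49.2691 g CO2/MJ

49.2691 g CO2/MJ


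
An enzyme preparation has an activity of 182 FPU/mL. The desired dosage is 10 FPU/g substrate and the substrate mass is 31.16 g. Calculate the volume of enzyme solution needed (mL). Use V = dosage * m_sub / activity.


V = dosage * m_sub / activity
V = 10 * 31.16 / 182
V = 1.7121 mL

1.7121 mL


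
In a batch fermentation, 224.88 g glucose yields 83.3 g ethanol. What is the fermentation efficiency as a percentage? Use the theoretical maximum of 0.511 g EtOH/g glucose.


Fermentation efficiency = (actual / (0.511 * glucose)) * 100
= (83.3 / (0.511 * 224.88)) * 100
= 72.4892%

72.4892%


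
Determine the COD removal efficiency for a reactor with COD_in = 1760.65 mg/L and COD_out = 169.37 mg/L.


eta = (COD_in - COD_out) / COD_in * 100
= (1760.65 - 169.37) / 1760.65 * 100
= 90.3803%

90.3803%


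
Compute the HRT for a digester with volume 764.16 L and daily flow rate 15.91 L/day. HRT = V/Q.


HRT = V / Q
= 764.16 / 15.91
= 48.0302 days

48.0302 days


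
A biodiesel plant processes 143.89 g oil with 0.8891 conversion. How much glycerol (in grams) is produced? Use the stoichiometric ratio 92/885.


glycerol = oil * conv * (92/885)
= 143.89 * 0.8891 * 92 / 885
= 13.2992 g

13.2992 g


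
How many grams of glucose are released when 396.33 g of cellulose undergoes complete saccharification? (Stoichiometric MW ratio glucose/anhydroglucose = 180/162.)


glucose = cellulose * 180/162
= 396.33 * 180/162
= 440.3667 g

440.3667 g


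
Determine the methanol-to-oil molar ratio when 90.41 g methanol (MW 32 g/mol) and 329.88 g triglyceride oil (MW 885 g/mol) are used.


Molar ratio = n_MeOH / n_oil = (MeOH/32) / (oil/885) = (MeOH * 885) / (32 * oil)
= (90.41 * 885) / (32 * 329.88)
= 7.5797

7.5797


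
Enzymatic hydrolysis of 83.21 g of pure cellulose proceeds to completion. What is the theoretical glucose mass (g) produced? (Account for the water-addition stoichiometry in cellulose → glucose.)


glucose = cellulose * 180/162
= 83.21 * 180/162
= 92.4556 g

92.4556 g


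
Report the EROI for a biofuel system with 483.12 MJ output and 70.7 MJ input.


EROI = E_out / E_in
= 483.12 / 70.7
= 6.8334

6.8334


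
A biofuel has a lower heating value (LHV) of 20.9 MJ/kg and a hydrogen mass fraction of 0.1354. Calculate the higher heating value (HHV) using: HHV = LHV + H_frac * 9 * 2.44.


HHV = LHV + H_frac * 9 * 2.44
= 20.9 + 0.1354 * 9 * 2.44
= 23.8734 MJ/kg

23.8734 MJ/kg


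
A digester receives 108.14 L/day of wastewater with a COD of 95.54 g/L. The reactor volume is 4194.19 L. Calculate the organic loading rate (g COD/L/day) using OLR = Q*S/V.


OLR = Q * S / V
= 108.14 * 95.54 / 4194.19
= 2.4633 g/L/day

2.4633 g/L/day


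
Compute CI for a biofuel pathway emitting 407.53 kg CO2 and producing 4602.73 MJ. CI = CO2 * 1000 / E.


CI = CO2 * 1000 / E
= 407.53 * 1000 / 4602.73
= 88.5409 g CO2/MJ

88.5409 g CO2/MJ


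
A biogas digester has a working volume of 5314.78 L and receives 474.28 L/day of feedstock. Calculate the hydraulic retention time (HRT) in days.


HRT = V / Q
= 5314.78 / 474.28
= 11.2060 days

11.2060 days


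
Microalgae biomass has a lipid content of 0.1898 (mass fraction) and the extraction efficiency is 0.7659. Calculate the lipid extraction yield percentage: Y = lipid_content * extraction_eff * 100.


Y = lipid_content * extraction_eff * 100
= 0.1898 * 0.7659 * 100
= 14.5368%

14.5368%


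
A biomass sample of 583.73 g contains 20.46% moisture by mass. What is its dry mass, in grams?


Wd = Ww * (1 - MC/100)
= 583.73 * (1 - 20.46/100)
= 464.2988 g

464.2988 g


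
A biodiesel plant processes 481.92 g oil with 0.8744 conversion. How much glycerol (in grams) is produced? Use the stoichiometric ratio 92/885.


glycerol = oil * conv * (92/885)
= 481.92 * 0.8744 * 92 / 885
= 43.8056 g

43.8056 g


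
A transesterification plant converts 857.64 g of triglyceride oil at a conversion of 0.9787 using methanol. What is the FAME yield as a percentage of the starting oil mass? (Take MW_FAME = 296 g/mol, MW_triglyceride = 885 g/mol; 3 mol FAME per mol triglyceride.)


m_FAME = oil * conv * (3 * 296 / 885) = oil * conv * (888/885)
= 857.64 * 0.9787 * 888 / 885
= 842.2176 g
Y = m_FAME / oil * 100 = conv * (888/885) * 100
= 0.9787 * 888 / 885 * 100
= 98.20%

98.20%
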